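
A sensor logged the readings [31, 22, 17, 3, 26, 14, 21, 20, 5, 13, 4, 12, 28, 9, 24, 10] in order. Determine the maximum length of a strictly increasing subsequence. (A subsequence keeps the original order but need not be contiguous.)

4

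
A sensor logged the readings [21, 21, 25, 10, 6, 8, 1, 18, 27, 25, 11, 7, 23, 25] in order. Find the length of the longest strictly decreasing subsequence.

4

Let dp[i] be the longest strictly decreasing subsequence ending at i:
i:      1  2  3  4  5  6  7  8  9 10 11 12 13 14
a[i]:  21 21 25 10  6  8  1 18 27 25 11  7 23 25
dp:     1  1  1  2  3  3  4  2  1  2  3  4  3  2
Maximum is 4.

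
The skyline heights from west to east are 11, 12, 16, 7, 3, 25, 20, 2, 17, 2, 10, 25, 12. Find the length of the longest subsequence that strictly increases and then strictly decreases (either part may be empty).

inc[i] = longest strictly increasing subsequence ending at i; dec[i] = longest strictly decreasing subsequence starting at i:
i:      1  2  3  4  5  6  7  8  9 10 11 12 13
a[i]:  11 12 16  7  3 25 20  2 17  2 10 25 12
inc:    1  2  3  1  1  4  4  1  4  1  2  5  3
dec:    4  4  4  3  2  4  3  1  2  1  1  2  1
Best peak at i=6 (value 25): inc=4, dec=4, length 4+4−1 = 7.

7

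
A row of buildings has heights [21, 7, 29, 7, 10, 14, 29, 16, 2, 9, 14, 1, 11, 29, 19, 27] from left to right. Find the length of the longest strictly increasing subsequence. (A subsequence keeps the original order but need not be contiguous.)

6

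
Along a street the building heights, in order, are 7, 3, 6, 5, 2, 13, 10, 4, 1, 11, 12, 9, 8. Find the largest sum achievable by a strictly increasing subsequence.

42

Let S[i] be the best sum of a strictly increasing subsequence ending at i:
i:      1  2  3  4  5  6  7  8  9 10 11 12 13
a[i]:   7  3  6  5  2 13 10  4  1 11 12  9  8
S:      7  3  9  8  2 22 19  7  1 30 42 18 17
Maximum is 42 (e.g. 3 + 6 + 10 + 11 + 12).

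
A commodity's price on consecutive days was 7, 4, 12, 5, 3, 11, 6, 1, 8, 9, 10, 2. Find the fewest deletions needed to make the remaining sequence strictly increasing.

Fewest deletions = n − (longest strictly increasing subsequence).
Patience tails:
7 → extends → [7]
4 → replaces 7 → [4]
12 → extends → [4, 12]
5 → replaces 12 → [4, 5]
3 → replaces 4 → [3, 5]
11 → extends → [3, 5, 11]
6 → replaces 11 → [3, 5, 6]
1 → replaces 3 → [1, 5, 6]
8 → extends → [1, 5, 6, 8]
9 → extends → [1, 5, 6, 8, 9]
10 → extends → [1, 5, 6, 8, 9, 10]
2 → replaces 5 → [1, 2, 6, 8, 9, 10]
Longest strictly increasing subsequence has length 6, so deletions = 12 − 6 = 6.

6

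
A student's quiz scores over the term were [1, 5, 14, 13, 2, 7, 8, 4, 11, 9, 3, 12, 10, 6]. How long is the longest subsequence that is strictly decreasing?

Let dp[i] be the longest strictly decreasing subsequence ending at i:
i:      1  2  3  4  5  6  7  8  9 10 11 12 13 14
a[i]:   1  5 14 13  2  7  8  4 11  9  3 12 10  6
dp:     1  1  1  2  3  3  3  4  3  4  5  3  4  5
Maximum is 5.

5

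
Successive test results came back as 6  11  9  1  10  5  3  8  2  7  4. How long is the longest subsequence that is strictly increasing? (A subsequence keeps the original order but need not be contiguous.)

3

Let dp[i] be the length of the longest such subsequence ending at index i:
i:      1  2  3  4  5  6  7  8  9 10 11
a[i]:   6 11  9  1 10  5  3  8  2  7  4
dp:     1  2  2  1  3  2  2  3  2  3  3
Maximum dp value is 3.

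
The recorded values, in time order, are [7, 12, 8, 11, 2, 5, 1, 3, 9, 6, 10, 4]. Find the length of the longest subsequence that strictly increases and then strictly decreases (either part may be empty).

6

inc[i] = longest strictly increasing subsequence ending at i; dec[i] = longest strictly decreasing subsequence starting at i:
i:      1  2  3  4  5  6  7  8  9 10 11 12
a[i]:   7 12  8 11  2  5  1  3  9  6 10  4
inc:    1  2  2  3  1  2  1  2  3  3  4  3
dec:    3  5  3  4  2  2  1  1  3  2  2  1
Best peak at i=2 (value 12): inc=2, dec=5, length 2+5−1 = 6.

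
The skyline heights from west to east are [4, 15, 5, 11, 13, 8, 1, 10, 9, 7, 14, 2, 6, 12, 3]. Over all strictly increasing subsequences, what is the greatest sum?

47

Let S[i] be the best sum of a strictly increasing subsequence ending at i:
i:      1  2  3  4  5  6  7  8  9 10 11 12 13 14 15
a[i]:   4 15  5 11 13  8  1 10  9  7 14  2  6 12  3
S:      4 19  9 20 33 17  1 27 26 16 47  3 15 39  6
Maximum is 47 (e.g. 4 + 5 + 11 + 13 + 14).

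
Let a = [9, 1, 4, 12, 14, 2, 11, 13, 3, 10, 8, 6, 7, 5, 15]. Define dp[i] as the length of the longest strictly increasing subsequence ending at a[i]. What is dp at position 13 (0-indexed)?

4

dp[i] = 1 + max{dp[j] : j<i, a[j]<a[i]} (or 1 if no such j):
i:      0  1  2  3  4  5  6  7  8  9 10 11 12 13 14
a[i]:   9  1  4 12 14  2 11 13  3 10  8  6  7  5 15
dp:     1  1  2  3  4  2  3  4  3  4  4  4  5  4  6
At index 13 the value is 4.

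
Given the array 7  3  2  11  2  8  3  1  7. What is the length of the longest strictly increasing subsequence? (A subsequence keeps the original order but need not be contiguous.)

Track the smallest tail for each achievable length (strict):
7 → extends → [7]
3 → replaces 7 → [3]
2 → replaces 3 → [2]
11 → extends → [2, 11]
2 → already a tail → [2, 11]
8 → replaces 11 → [2, 8]
3 → replaces 8 → [2, 3]
1 → replaces 2 → [1, 3]
7 → extends → [1, 3, 7]
Three tails, so the longest strictly increasing subsequence has length 3 (e.g. 2, 3, 7).

3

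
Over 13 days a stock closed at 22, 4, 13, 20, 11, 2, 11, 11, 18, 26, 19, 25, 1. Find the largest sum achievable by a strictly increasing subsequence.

Let S[i] be the best sum of a strictly increasing subsequence ending at i:
i:      1  2  3  4  5  6  7  8  9 10 11 12 13
a[i]:  22  4 13 20 11  2 11 11 18 26 19 25  1
S:     22  4 17 37 15  2 15 15 35 63 54 79  1
Maximum is 79 (e.g. 4 + 13 + 18 + 19 + 25).

79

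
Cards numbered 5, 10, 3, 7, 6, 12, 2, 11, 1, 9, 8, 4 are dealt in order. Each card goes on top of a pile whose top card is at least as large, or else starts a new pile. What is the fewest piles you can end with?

Place each on the leftmost legal pile:
5 → new pile 1 (tops now [5])
10 → new pile 2 (tops now [5, 10])
3 → pile 1 (tops now [3, 10])
7 → pile 2 (tops now [3, 7])
6 → pile 2 (tops now [3, 6])
12 → new pile 3 (tops now [3, 6, 12])
2 → pile 1 (tops now [2, 6, 12])
11 → pile 3 (tops now [2, 6, 11])
1 → pile 1 (tops now [1, 6, 11])
9 → pile 3 (tops now [1, 6, 9])
8 → pile 3 (tops now [1, 6, 8])
4 → pile 2 (tops now [1, 4, 8])
Three piles.

3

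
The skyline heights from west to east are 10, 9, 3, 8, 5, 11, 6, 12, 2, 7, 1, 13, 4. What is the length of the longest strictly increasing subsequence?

5

Track the smallest tail for each achievable length (strict):
10 → extends → [10]
9 → replaces 10 → [9]
3 → replaces 9 → [3]
8 → extends → [3, 8]
5 → replaces 8 → [3, 5]
11 → extends → [3, 5, 11]
6 → replaces 11 → [3, 5, 6]
12 → extends → [3, 5, 6, 12]
2 → replaces 3 → [2, 5, 6, 12]
7 → replaces 12 → [2, 5, 6, 7]
1 → replaces 2 → [1, 5, 6, 7]
13 → extends → [1, 5, 6, 7, 13]
4 → replaces 5 → [1, 4, 6, 7, 13]
Five tails, so the longest strictly increasing subsequence has length 5 (e.g. 3, 8, 11, 12, 13).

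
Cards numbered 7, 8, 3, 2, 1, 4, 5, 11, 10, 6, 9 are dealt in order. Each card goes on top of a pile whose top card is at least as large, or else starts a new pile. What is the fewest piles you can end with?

Place each on the leftmost legal pile:
7 → new pile 1 (tops now [7])
8 → new pile 2 (tops now [7, 8])
3 → pile 1 (tops now [3, 8])
2 → pile 1 (tops now [2, 8])
1 → pile 1 (tops now [1, 8])
4 → pile 2 (tops now [1, 4])
5 → new pile 3 (tops now [1, 4, 5])
11 → new pile 4 (tops now [1, 4, 5, 11])
10 → pile 4 (tops now [1, 4, 5, 10])
6 → pile 4 (tops now [1, 4, 5, 6])
9 → new pile 5 (tops now [1, 4, 5, 6, 9])
Five piles.

5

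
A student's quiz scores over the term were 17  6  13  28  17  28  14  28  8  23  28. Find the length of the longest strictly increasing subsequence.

5

Track the smallest tail for each achievable length (strict):
17 → extends → [17]
6 → replaces 17 → [6]
13 → extends → [6, 13]
28 → extends → [6, 13, 28]
17 → replaces 28 → [6, 13, 17]
28 → extends → [6, 13, 17, 28]
14 → replaces 17 → [6, 13, 14, 28]
28 → already a tail → [6, 13, 14, 28]
8 → replaces 13 → [6, 8, 14, 28]
23 → replaces 28 → [6, 8, 14, 23]
28 → extends → [6, 8, 14, 23, 28]
Five tails, so the longest strictly increasing subsequence has length 5 (e.g. 6, 13, 17, 23, 28).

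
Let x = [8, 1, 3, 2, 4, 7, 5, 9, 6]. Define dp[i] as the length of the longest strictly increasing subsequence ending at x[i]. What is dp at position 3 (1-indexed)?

dp[i] = 1 + max{dp[j] : j<i, x[j]<x[i]} (or 1 if no such j):
i:     1 2 3 4 5 6 7 8 9
x[i]:  8 1 3 2 4 7 5 9 6
dp:    1 1 2 2 3 4 4 5 5
At index 3 the value is 2.

2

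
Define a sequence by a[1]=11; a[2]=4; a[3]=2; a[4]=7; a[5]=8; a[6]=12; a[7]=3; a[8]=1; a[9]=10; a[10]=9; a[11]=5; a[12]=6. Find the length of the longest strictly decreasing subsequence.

Let dp[i] be the longest strictly decreasing subsequence ending at i:
i:      1  2  3  4  5  6  7  8  9 10 11 12
a[i]:  11  4  2  7  8 12  3  1 10  9  5  6
dp:     1  2  3  2  2  1  3  4  2  3  4  4
Maximum is 4.

4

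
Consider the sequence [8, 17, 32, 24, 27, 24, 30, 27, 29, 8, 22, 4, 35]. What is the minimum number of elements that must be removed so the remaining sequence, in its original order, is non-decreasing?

Fewest deletions = n − (longest non-decreasing subsequence).
Patience tails:
8 → extends → [8]
17 → extends → [8, 17]
32 → extends → [8, 17, 32]
24 → replaces 32 → [8, 17, 24]
27 → extends → [8, 17, 24, 27]
24 → replaces 27 → [8, 17, 24, 24]
30 → extends → [8, 17, 24, 24, 30]
27 → replaces 30 → [8, 17, 24, 24, 27]
29 → extends → [8, 17, 24, 24, 27, 29]
8 → replaces 17 → [8, 8, 24, 24, 27, 29]
22 → replaces 24 → [8, 8, 22, 24, 27, 29]
4 → replaces 8 → [4, 8, 22, 24, 27, 29]
35 → extends → [4, 8, 22, 24, 27, 29, 35]
Longest non-decreasing subsequence has length 7, so deletions = 13 − 7 = 6.

6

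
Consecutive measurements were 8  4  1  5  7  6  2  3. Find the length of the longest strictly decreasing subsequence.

Negate each value so 'decreasing' becomes 'increasing', then run patience tails on the negated sequence:
-8 → extends → [-8]
-4 → extends → [-8, -4]
-1 → extends → [-8, -4, -1]
-5 → replaces -4 → [-8, -5, -1]
-7 → replaces -5 → [-8, -7, -1]
-6 → replaces -1 → [-8, -7, -6]
-2 → extends → [-8, -7, -6, -2]
-3 → replaces -2 → [-8, -7, -6, -3]
Four tails, so the longest strictly decreasing subsequence of the original has length 4.

4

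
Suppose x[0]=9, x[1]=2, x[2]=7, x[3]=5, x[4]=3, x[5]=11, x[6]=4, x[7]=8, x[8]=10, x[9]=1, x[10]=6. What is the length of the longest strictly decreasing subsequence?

Negate each value so 'decreasing' becomes 'increasing', then run patience tails on the negated sequence:
-9 → extends → [-9]
-2 → extends → [-9, -2]
-7 → replaces -2 → [-9, -7]
-5 → extends → [-9, -7, -5]
-3 → extends → [-9, -7, -5, -3]
-11 → replaces -9 → [-11, -7, -5, -3]
-4 → replaces -3 → [-11, -7, -5, -4]
-8 → replaces -7 → [-11, -8, -5, -4]
-10 → replaces -8 → [-11, -10, -5, -4]
-1 → extends → [-11, -10, -5, -4, -1]
-6 → replaces -5 → [-11, -10, -6, -4, -1]
Five tails, so the longest strictly decreasing subsequence of the original has length 5.

5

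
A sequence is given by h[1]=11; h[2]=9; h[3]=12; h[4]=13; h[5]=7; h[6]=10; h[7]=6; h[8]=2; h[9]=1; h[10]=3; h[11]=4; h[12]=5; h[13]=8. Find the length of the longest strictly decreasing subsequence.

Negate each value so 'decreasing' becomes 'increasing', then run patience tails on the negated sequence:
-11 → extends → [-11]
-9 → extends → [-11, -9]
-12 → replaces -11 → [-12, -9]
-13 → replaces -12 → [-13, -9]
-7 → extends → [-13, -9, -7]
-10 → replaces -9 → [-13, -10, -7]
-6 → extends → [-13, -10, -7, -6]
-2 → extends → [-13, -10, -7, -6, -2]
-1 → extends → [-13, -10, -7, -6, -2, -1]
-3 → replaces -2 → [-13, -10, -7, -6, -3, -1]
-4 → replaces -3 → [-13, -10, -7, -6, -4, -1]
-5 → replaces -4 → [-13, -10, -7, -6, -5, -1]
-8 → replaces -7 → [-13, -10, -8, -6, -5, -1]
Six tails, so the longest strictly decreasing subsequence of the original has length 6.

6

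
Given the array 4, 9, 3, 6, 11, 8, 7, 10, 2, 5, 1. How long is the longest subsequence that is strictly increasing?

4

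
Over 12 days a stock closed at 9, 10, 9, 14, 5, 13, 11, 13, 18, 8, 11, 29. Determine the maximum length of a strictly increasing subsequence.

Let dp[i] be the length of the longest such subsequence ending at index i:
i:      1  2  3  4  5  6  7  8  9 10 11 12
a[i]:   9 10  9 14  5 13 11 13 18  8 11 29
dp:     1  2  1  3  1  3  3  4  5  2  3  6
Maximum dp value is 6.

6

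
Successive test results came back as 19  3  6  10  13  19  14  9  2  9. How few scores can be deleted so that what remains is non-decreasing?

5

Fewest deletions = n − (longest non-decreasing subsequence).
Patience tails:
19 → extends → [19]
3 → replaces 19 → [3]
6 → extends → [3, 6]
10 → extends → [3, 6, 10]
13 → extends → [3, 6, 10, 13]
19 → extends → [3, 6, 10, 13, 19]
14 → replaces 19 → [3, 6, 10, 13, 14]
9 → replaces 10 → [3, 6, 9, 13, 14]
2 → replaces 3 → [2, 6, 9, 13, 14]
9 → replaces 13 → [2, 6, 9, 9, 14]
Longest non-decreasing subsequence has length 5, so deletions = 10 − 5 = 5.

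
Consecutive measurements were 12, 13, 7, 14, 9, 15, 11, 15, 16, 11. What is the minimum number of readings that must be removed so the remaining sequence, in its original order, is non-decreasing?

Fewest deletions = n − (longest non-decreasing subsequence).
i:      1  2  3  4  5  6  7  8  9 10
a[i]:  12 13  7 14  9 15 11 15 16 11
dp:     1  2  1  3  2  4  3  5  6  4
max dp = 6, so deletions = 10 − 6 = 4.

4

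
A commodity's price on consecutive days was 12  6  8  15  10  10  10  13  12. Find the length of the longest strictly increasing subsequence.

Track the smallest tail for each achievable length (strict):
12 → extends → [12]
6 → replaces 12 → [6]
8 → extends → [6, 8]
15 → extends → [6, 8, 15]
10 → replaces 15 → [6, 8, 10]
10 → already a tail → [6, 8, 10]
10 → already a tail → [6, 8, 10]
13 → extends → [6, 8, 10, 13]
12 → replaces 13 → [6, 8, 10, 12]
Four tails, so the longest strictly increasing subsequence has length 4 (e.g. 6, 8, 10, 13).

4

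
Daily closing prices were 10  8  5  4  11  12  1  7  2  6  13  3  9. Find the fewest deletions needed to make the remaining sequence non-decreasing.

9

Fewest deletions = n − (longest non-decreasing subsequence).
Patience tails:
10 → extends → [10]
8 → replaces 10 → [8]
5 → replaces 8 → [5]
4 → replaces 5 → [4]
11 → extends → [4, 11]
12 → extends → [4, 11, 12]
1 → replaces 4 → [1, 11, 12]
7 → replaces 11 → [1, 7, 12]
2 → replaces 7 → [1, 2, 12]
6 → replaces 12 → [1, 2, 6]
13 → extends → [1, 2, 6, 13]
3 → replaces 6 → [1, 2, 3, 13]
9 → replaces 13 → [1, 2, 3, 9]
Longest non-decreasing subsequence has length 4, so deletions = 13 − 4 = 9.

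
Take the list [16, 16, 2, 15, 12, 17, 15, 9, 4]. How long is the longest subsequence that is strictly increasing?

Let dp[i] be the length of the longest such subsequence ending at index i:
i:      1  2  3  4  5  6  7  8  9
a[i]:  16 16  2 15 12 17 15  9  4
dp:     1  1  1  2  2  3  3  2  2
Maximum dp value is 3.

3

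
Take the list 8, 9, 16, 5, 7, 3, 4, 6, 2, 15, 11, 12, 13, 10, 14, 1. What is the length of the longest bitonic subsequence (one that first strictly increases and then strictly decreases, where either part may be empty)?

8

inc[i] = longest strictly increasing subsequence ending at i; dec[i] = longest strictly decreasing subsequence starting at i:
i:      1  2  3  4  5  6  7  8  9 10 11 12 13 14 15 16
a[i]:   8  9 16  5  7  3  4  6  2 15 11 12 13 10 14  1
inc:    1  2  3  1  2  1  2  3  1  4  4  5  6  4  7  1
dec:    5  5  5  4  4  3  3  3  2  4  3  3  3  2  2  1
Best peak at i=13 (value 13): inc=6, dec=3, length 6+3−1 = 8.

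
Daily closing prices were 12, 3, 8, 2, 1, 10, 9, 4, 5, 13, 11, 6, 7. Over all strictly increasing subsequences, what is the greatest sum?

Let S[i] be the best sum of a strictly increasing subsequence ending at i:
i:      1  2  3  4  5  6  7  8  9 10 11 12 13
a[i]:  12  3  8  2  1 10  9  4  5 13 11  6  7
S:     12  3 11  2  1 21 20  7 12 34 32 18 25
Maximum is 34 (e.g. 3 + 8 + 10 + 13).

34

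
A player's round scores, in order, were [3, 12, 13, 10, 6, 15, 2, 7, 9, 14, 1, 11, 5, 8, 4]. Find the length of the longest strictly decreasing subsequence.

5

Let dp[i] be the longest strictly decreasing subsequence ending at i:
i:      1  2  3  4  5  6  7  8  9 10 11 12 13 14 15
a[i]:   3 12 13 10  6 15  2  7  9 14  1 11  5  8  4
dp:     1  1  1  2  3  1  4  3  3  2  5  3  4  4  5
Maximum is 5.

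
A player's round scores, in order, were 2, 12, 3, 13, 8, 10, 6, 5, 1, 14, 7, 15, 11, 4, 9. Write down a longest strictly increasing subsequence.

2, 3, 8, 10, 14, 15

Patience tails give the LIS length; then backtrack through the dp parents:
2 → extends → [2]
12 → extends → [2, 12]
3 → replaces 12 → [2, 3]
13 → extends → [2, 3, 13]
8 → replaces 13 → [2, 3, 8]
10 → extends → [2, 3, 8, 10]
6 → replaces 8 → [2, 3, 6, 10]
5 → replaces 6 → [2, 3, 5, 10]
1 → replaces 2 → [1, 3, 5, 10]
14 → extends → [1, 3, 5, 10, 14]
7 → replaces 10 → [1, 3, 5, 7, 14]
15 → extends → [1, 3, 5, 7, 14, 15]
11 → replaces 14 → [1, 3, 5, 7, 11, 15]
4 → replaces 5 → [1, 3, 4, 7, 11, 15]
9 → replaces 11 → [1, 3, 4, 7, 9, 15]
Length 6; one witness is 2, 3, 8, 10, 14, 15.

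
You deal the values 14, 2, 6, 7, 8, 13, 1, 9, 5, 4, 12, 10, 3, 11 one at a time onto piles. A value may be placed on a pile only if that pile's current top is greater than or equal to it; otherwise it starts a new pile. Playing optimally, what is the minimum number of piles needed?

Place each on the leftmost legal pile:
14 → new pile 1 (tops now [14])
2 → pile 1 (tops now [2])
6 → new pile 2 (tops now [2, 6])
7 → new pile 3 (tops now [2, 6, 7])
8 → new pile 4 (tops now [2, 6, 7, 8])
13 → new pile 5 (tops now [2, 6, 7, 8, 13])
1 → pile 1 (tops now [1, 6, 7, 8, 13])
9 → pile 5 (tops now [1, 6, 7, 8, 9])
5 → pile 2 (tops now [1, 5, 7, 8, 9])
4 → pile 2 (tops now [1, 4, 7, 8, 9])
12 → new pile 6 (tops now [1, 4, 7, 8, 9, 12])
10 → pile 6 (tops now [1, 4, 7, 8, 9, 10])
3 → pile 2 (tops now [1, 3, 7, 8, 9, 10])
11 → new pile 7 (tops now [1, 3, 7, 8, 9, 10, 11])
Seven piles.

7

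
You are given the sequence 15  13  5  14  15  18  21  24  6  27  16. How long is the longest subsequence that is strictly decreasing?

3

Negate each value so 'decreasing' becomes 'increasing', then run patience tails on the negated sequence:
-15 → extends → [-15]
-13 → extends → [-15, -13]
-5 → extends → [-15, -13, -5]
-14 → replaces -13 → [-15, -14, -5]
-15 → already a tail → [-15, -14, -5]
-18 → replaces -15 → [-18, -14, -5]
-21 → replaces -18 → [-21, -14, -5]
-24 → replaces -21 → [-24, -14, -5]
-6 → replaces -5 → [-24, -14, -6]
-27 → replaces -24 → [-27, -14, -6]
-16 → replaces -14 → [-27, -16, -6]
Three tails, so the longest strictly decreasing subsequence of the original has length 3.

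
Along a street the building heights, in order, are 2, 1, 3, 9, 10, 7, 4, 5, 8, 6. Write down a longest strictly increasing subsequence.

Patience tails give the LIS length; then backtrack through the dp parents:
2 → extends → [2]
1 → replaces 2 → [1]
3 → extends → [1, 3]
9 → extends → [1, 3, 9]
10 → extends → [1, 3, 9, 10]
7 → replaces 9 → [1, 3, 7, 10]
4 → replaces 7 → [1, 3, 4, 10]
5 → replaces 10 → [1, 3, 4, 5]
8 → extends → [1, 3, 4, 5, 8]
6 → replaces 8 → [1, 3, 4, 5, 6]
Length 5; one witness is 2, 3, 4, 5, 8.

2, 3, 4, 5, 8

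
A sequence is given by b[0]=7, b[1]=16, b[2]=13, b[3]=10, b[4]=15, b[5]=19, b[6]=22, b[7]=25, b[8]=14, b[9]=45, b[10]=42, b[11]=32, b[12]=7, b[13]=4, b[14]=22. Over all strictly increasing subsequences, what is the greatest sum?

Let S[i] be the best sum of a strictly increasing subsequence ending at i:
i:       0   1   2   3   4   5   6   7   8   9  10  11  12  13  14
b[i]:    7  16  13  10  15  19  22  25  14  45  42  32   7   4  22
S:       7  23  20  17  35  54  76 101  34 146 143 133   7   4  76
Maximum is 146 (e.g. 7 + 13 + 15 + 19 + 22 + 25 + 45).

146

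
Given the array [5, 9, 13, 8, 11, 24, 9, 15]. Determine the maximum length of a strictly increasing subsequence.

Track the smallest tail for each achievable length (strict):
5 → extends → [5]
9 → extends → [5, 9]
13 → extends → [5, 9, 13]
8 → replaces 9 → [5, 8, 13]
11 → replaces 13 → [5, 8, 11]
24 → extends → [5, 8, 11, 24]
9 → replaces 11 → [5, 8, 9, 24]
15 → replaces 24 → [5, 8, 9, 15]
Four tails, so the longest strictly increasing subsequence has length 4 (e.g. 5, 9, 13, 24).

4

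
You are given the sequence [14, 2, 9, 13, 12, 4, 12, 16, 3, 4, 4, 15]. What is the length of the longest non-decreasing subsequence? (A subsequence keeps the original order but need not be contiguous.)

5

Let dp[i] be the length of the longest such subsequence ending at index i:
i:      1  2  3  4  5  6  7  8  9 10 11 12
a[i]:  14  2  9 13 12  4 12 16  3  4  4 15
dp:     1  1  2  3  3  2  4  5  2  3  4  5
Maximum dp value is 5.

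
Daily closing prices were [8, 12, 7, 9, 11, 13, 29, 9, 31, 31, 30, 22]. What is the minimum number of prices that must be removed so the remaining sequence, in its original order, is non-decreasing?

5

Fewest deletions = n − (longest non-decreasing subsequence).
Patience tails:
8 → extends → [8]
12 → extends → [8, 12]
7 → replaces 8 → [7, 12]
9 → replaces 12 → [7, 9]
11 → extends → [7, 9, 11]
13 → extends → [7, 9, 11, 13]
29 → extends → [7, 9, 11, 13, 29]
9 → replaces 11 → [7, 9, 9, 13, 29]
31 → extends → [7, 9, 9, 13, 29, 31]
31 → extends → [7, 9, 9, 13, 29, 31, 31]
30 → replaces 31 → [7, 9, 9, 13, 29, 30, 31]
22 → replaces 29 → [7, 9, 9, 13, 22, 30, 31]
Longest non-decreasing subsequence has length 7, so deletions = 12 − 7 = 5.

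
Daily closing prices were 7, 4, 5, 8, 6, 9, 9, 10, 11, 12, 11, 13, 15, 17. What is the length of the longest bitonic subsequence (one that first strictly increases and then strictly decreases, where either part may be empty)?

inc[i] = longest strictly increasing subsequence ending at i; dec[i] = longest strictly decreasing subsequence starting at i:
i:      1  2  3  4  5  6  7  8  9 10 11 12 13 14
a[i]:   7  4  5  8  6  9  9 10 11 12 11 13 15 17
inc:    1  1  2  3  3  4  4  5  6  7  6  8  9 10
dec:    2  1  1  2  1  1  1  1  1  2  1  1  1  1
Best peak at i=14 (value 17): inc=10, dec=1, length 10+1−1 = 10.

10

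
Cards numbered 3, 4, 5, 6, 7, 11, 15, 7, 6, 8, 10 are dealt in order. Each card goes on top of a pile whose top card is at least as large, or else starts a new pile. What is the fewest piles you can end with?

7

Place each on the leftmost legal pile:
3 → new pile 1 (tops now [3])
4 → new pile 2 (tops now [3, 4])
5 → new pile 3 (tops now [3, 4, 5])
6 → new pile 4 (tops now [3, 4, 5, 6])
7 → new pile 5 (tops now [3, 4, 5, 6, 7])
11 → new pile 6 (tops now [3, 4, 5, 6, 7, 11])
15 → new pile 7 (tops now [3, 4, 5, 6, 7, 11, 15])
7 → pile 5 (tops now [3, 4, 5, 6, 7, 11, 15])
6 → pile 4 (tops now [3, 4, 5, 6, 7, 11, 15])
8 → pile 6 (tops now [3, 4, 5, 6, 7, 8, 15])
10 → pile 7 (tops now [3, 4, 5, 6, 7, 8, 10])
Seven piles.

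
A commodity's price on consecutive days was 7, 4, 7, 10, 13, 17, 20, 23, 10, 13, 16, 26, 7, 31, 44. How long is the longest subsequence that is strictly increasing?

10

Let dp[i] be the length of the longest such subsequence ending at index i:
i:      1  2  3  4  5  6  7  8  9 10 11 12 13 14 15
a[i]:   7  4  7 10 13 17 20 23 10 13 16 26  7 31 44
dp:     1  1  2  3  4  5  6  7  3  4  5  8  2  9 10
Maximum dp value is 10.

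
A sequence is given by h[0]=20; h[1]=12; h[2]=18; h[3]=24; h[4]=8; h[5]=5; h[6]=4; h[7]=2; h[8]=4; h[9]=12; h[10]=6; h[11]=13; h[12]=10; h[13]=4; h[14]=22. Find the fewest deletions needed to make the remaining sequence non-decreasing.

Fewest deletions = n − (longest non-decreasing subsequence).
i:      0  1  2  3  4  5  6  7  8  9 10 11 12 13 14
h[i]:  20 12 18 24  8  5  4  2  4 12  6 13 10  4 22
dp:     1  1  2  3  1  1  1  1  2  3  3  4  4  3  5
max dp = 5, so deletions = 15 − 5 = 10.

10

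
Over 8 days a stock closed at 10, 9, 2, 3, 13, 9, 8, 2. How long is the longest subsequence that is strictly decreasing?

4

Negate each value so 'decreasing' becomes 'increasing', then run patience tails on the negated sequence:
-10 → extends → [-10]
-9 → extends → [-10, -9]
-2 → extends → [-10, -9, -2]
-3 → replaces -2 → [-10, -9, -3]
-13 → replaces -10 → [-13, -9, -3]
-9 → already a tail → [-13, -9, -3]
-8 → replaces -3 → [-13, -9, -8]
-2 → extends → [-13, -9, -8, -2]
Four tails, so the longest strictly decreasing subsequence of the original has length 4.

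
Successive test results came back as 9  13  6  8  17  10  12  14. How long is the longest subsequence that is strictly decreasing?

2

Negate each value so 'decreasing' becomes 'increasing', then run patience tails on the negated sequence:
-9 → extends → [-9]
-13 → replaces -9 → [-13]
-6 → extends → [-13, -6]
-8 → replaces -6 → [-13, -8]
-17 → replaces -13 → [-17, -8]
-10 → replaces -8 → [-17, -10]
-12 → replaces -10 → [-17, -12]
-14 → replaces -12 → [-17, -14]
Two tails, so the longest strictly decreasing subsequence of the original has length 2.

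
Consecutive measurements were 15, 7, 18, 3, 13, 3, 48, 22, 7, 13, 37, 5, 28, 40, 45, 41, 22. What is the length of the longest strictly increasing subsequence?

6

Let dp[i] be the length of the longest such subsequence ending at index i:
i:      1  2  3  4  5  6  7  8  9 10 11 12 13 14 15 16 17
a[i]:  15  7 18  3 13  3 48 22  7 13 37  5 28 40 45 41 22
dp:     1  1  2  1  2  1  3  3  2  3  4  2  4  5  6  6  4
Maximum dp value is 6.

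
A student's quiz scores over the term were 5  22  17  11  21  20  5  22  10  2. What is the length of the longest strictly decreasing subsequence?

5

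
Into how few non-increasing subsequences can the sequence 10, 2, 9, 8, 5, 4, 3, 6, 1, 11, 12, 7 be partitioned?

Place each on the leftmost legal pile:
10 → new pile 1 (tops now [10])
2 → pile 1 (tops now [2])
9 → new pile 2 (tops now [2, 9])
8 → pile 2 (tops now [2, 8])
5 → pile 2 (tops now [2, 5])
4 → pile 2 (tops now [2, 4])
3 → pile 2 (tops now [2, 3])
6 → new pile 3 (tops now [2, 3, 6])
1 → pile 1 (tops now [1, 3, 6])
11 → new pile 4 (tops now [1, 3, 6, 11])
12 → new pile 5 (tops now [1, 3, 6, 11, 12])
7 → pile 4 (tops now [1, 3, 6, 7, 12])
Five piles.

5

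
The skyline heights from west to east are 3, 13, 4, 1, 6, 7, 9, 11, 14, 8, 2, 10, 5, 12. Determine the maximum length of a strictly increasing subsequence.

7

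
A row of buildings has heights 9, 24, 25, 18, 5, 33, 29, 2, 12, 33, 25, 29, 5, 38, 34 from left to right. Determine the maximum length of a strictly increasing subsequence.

6

Track the smallest tail for each achievable length (strict):
9 → extends → [9]
24 → extends → [9, 24]
25 → extends → [9, 24, 25]
18 → replaces 24 → [9, 18, 25]
5 → replaces 9 → [5, 18, 25]
33 → extends → [5, 18, 25, 33]
29 → replaces 33 → [5, 18, 25, 29]
2 → replaces 5 → [2, 18, 25, 29]
12 → replaces 18 → [2, 12, 25, 29]
33 → extends → [2, 12, 25, 29, 33]
25 → already a tail → [2, 12, 25, 29, 33]
29 → already a tail → [2, 12, 25, 29, 33]
5 → replaces 12 → [2, 5, 25, 29, 33]
38 → extends → [2, 5, 25, 29, 33, 38]
34 → replaces 38 → [2, 5, 25, 29, 33, 34]
Six tails, so the longest strictly increasing subsequence has length 6 (e.g. 9, 24, 25, 29, 33, 38).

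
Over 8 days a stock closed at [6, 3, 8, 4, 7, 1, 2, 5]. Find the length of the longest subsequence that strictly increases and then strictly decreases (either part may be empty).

inc[i] = longest strictly increasing subsequence ending at i; dec[i] = longest strictly decreasing subsequence starting at i:
i:     1 2 3 4 5 6 7 8
a[i]:  6 3 8 4 7 1 2 5
inc:   1 1 2 2 3 1 2 3
dec:   3 2 3 2 2 1 1 1
Best peak at i=3 (value 8): inc=2, dec=3, length 2+3−1 = 4.

4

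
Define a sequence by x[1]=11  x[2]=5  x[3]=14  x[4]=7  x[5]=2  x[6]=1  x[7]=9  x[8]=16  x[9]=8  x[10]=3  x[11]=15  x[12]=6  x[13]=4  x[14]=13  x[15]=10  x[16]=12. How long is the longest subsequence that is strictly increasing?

5

Track the smallest tail for each achievable length (strict):
11 → extends → [11]
5 → replaces 11 → [5]
14 → extends → [5, 14]
7 → replaces 14 → [5, 7]
2 → replaces 5 → [2, 7]
1 → replaces 2 → [1, 7]
9 → extends → [1, 7, 9]
16 → extends → [1, 7, 9, 16]
8 → replaces 9 → [1, 7, 8, 16]
3 → replaces 7 → [1, 3, 8, 16]
15 → replaces 16 → [1, 3, 8, 15]
6 → replaces 8 → [1, 3, 6, 15]
4 → replaces 6 → [1, 3, 4, 15]
13 → replaces 15 → [1, 3, 4, 13]
10 → replaces 13 → [1, 3, 4, 10]
12 → extends → [1, 3, 4, 10, 12]
Five tails, so the longest strictly increasing subsequence has length 5 (e.g. 5, 7, 9, 10, 12).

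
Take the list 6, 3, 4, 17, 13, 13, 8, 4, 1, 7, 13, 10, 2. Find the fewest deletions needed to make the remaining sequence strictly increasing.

Fewest deletions = n − (longest strictly increasing subsequence).
Patience tails:
6 → extends → [6]
3 → replaces 6 → [3]
4 → extends → [3, 4]
17 → extends → [3, 4, 17]
13 → replaces 17 → [3, 4, 13]
13 → already a tail → [3, 4, 13]
8 → replaces 13 → [3, 4, 8]
4 → already a tail → [3, 4, 8]
1 → replaces 3 → [1, 4, 8]
7 → replaces 8 → [1, 4, 7]
13 → extends → [1, 4, 7, 13]
10 → replaces 13 → [1, 4, 7, 10]
2 → replaces 4 → [1, 2, 7, 10]
Longest strictly increasing subsequence has length 4, so deletions = 13 − 4 = 9.

9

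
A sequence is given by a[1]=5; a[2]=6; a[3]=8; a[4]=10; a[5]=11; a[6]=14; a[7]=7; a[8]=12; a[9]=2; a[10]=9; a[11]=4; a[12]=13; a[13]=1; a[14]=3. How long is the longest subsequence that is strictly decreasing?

5

Negate each value so 'decreasing' becomes 'increasing', then run patience tails on the negated sequence:
-5 → extends → [-5]
-6 → replaces -5 → [-6]
-8 → replaces -6 → [-8]
-10 → replaces -8 → [-10]
-11 → replaces -10 → [-11]
-14 → replaces -11 → [-14]
-7 → extends → [-14, -7]
-12 → replaces -7 → [-14, -12]
-2 → extends → [-14, -12, -2]
-9 → replaces -2 → [-14, -12, -9]
-4 → extends → [-14, -12, -9, -4]
-13 → replaces -12 → [-14, -13, -9, -4]
-1 → extends → [-14, -13, -9, -4, -1]
-3 → replaces -1 → [-14, -13, -9, -4, -3]
Five tails, so the longest strictly decreasing subsequence of the original has length 5.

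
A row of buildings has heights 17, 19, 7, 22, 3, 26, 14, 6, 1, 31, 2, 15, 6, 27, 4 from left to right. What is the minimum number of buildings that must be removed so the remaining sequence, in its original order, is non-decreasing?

Fewest deletions = n − (longest non-decreasing subsequence).
Patience tails:
17 → extends → [17]
19 → extends → [17, 19]
7 → replaces 17 → [7, 19]
22 → extends → [7, 19, 22]
3 → replaces 7 → [3, 19, 22]
26 → extends → [3, 19, 22, 26]
14 → replaces 19 → [3, 14, 22, 26]
6 → replaces 14 → [3, 6, 22, 26]
1 → replaces 3 → [1, 6, 22, 26]
31 → extends → [1, 6, 22, 26, 31]
2 → replaces 6 → [1, 2, 22, 26, 31]
15 → replaces 22 → [1, 2, 15, 26, 31]
6 → replaces 15 → [1, 2, 6, 26, 31]
27 → replaces 31 → [1, 2, 6, 26, 27]
4 → replaces 6 → [1, 2, 4, 26, 27]
Longest non-decreasing subsequence has length 5, so deletions = 15 − 5 = 10.

10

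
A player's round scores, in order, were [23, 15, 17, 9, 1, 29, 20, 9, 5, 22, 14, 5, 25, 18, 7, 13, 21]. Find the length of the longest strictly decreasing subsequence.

Let dp[i] be the longest strictly decreasing subsequence ending at i:
i:      1  2  3  4  5  6  7  8  9 10 11 12 13 14 15 16 17
a[i]:  23 15 17  9  1 29 20  9  5 22 14  5 25 18  7 13 21
dp:     1  2  2  3  4  1  2  3  4  2  3  4  2  3  4  4  3
Maximum is 4.

4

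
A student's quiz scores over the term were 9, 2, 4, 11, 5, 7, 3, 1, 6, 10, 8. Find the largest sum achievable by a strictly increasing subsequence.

Let S[i] be the best sum of a strictly increasing subsequence ending at i:
i:      1  2  3  4  5  6  7  8  9 10 11
a[i]:   9  2  4 11  5  7  3  1  6 10  8
S:      9  2  6 20 11 18  5  1 17 28 26
Maximum is 28 (e.g. 2 + 4 + 5 + 7 + 10).

28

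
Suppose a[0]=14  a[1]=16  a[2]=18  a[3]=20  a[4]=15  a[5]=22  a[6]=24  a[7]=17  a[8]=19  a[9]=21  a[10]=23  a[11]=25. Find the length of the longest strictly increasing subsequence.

Let dp[i] be the length of the longest such subsequence ending at index i:
i:      0  1  2  3  4  5  6  7  8  9 10 11
a[i]:  14 16 18 20 15 22 24 17 19 21 23 25
dp:     1  2  3  4  2  5  6  3  4  5  6  7
Maximum dp value is 7.

7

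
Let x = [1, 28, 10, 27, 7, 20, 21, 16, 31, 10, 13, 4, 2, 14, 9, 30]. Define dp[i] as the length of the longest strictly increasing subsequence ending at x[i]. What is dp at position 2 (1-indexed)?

dp[i] = 1 + max{dp[j] : j<i, x[j]<x[i]} (or 1 if no such j):
i:      1  2  3  4  5  6  7  8  9 10 11 12 13 14 15 16
x[i]:   1 28 10 27  7 20 21 16 31 10 13  4  2 14  9 30
dp:     1  2  2  3  2  3  4  3  5  3  4  2  2  5  3  6
At index 2 the value is 2.

2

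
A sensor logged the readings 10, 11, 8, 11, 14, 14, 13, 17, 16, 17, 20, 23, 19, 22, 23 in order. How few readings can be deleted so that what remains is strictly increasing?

Fewest deletions = n − (longest strictly increasing subsequence).
Patience tails:
10 → extends → [10]
11 → extends → [10, 11]
8 → replaces 10 → [8, 11]
11 → already a tail → [8, 11]
14 → extends → [8, 11, 14]
14 → already a tail → [8, 11, 14]
13 → replaces 14 → [8, 11, 13]
17 → extends → [8, 11, 13, 17]
16 → replaces 17 → [8, 11, 13, 16]
17 → extends → [8, 11, 13, 16, 17]
20 → extends → [8, 11, 13, 16, 17, 20]
23 → extends → [8, 11, 13, 16, 17, 20, 23]
19 → replaces 20 → [8, 11, 13, 16, 17, 19, 23]
22 → replaces 23 → [8, 11, 13, 16, 17, 19, 22]
23 → extends → [8, 11, 13, 16, 17, 19, 22, 23]
Longest strictly increasing subsequence has length 8, so deletions = 15 − 8 = 7.

7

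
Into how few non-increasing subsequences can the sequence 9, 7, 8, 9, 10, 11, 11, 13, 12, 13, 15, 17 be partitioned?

9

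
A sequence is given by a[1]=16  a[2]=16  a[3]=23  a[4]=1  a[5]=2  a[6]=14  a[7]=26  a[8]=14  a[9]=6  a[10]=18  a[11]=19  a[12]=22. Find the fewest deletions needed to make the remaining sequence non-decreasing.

5

Fewest deletions = n − (longest non-decreasing subsequence).
i:      1  2  3  4  5  6  7  8  9 10 11 12
a[i]:  16 16 23  1  2 14 26 14  6 18 19 22
dp:     1  2  3  1  2  3  4  4  3  5  6  7
max dp = 7, so deletions = 12 − 7 = 5.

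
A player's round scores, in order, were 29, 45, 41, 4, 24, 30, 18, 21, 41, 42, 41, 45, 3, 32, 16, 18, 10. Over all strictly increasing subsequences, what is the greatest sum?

187

Let S[i] be the best sum of a strictly increasing subsequence ending at i:
i:       1   2   3   4   5   6   7   8   9  10  11  12  13  14  15  16  17
a[i]:   29  45  41   4  24  30  18  21  41  42  41  45   3  32  16  18  10
S:      29  74  70   4  28  59  22  43 100 142 100 187   3  91  20  38  14
Maximum is 187 (e.g. 29 + 30 + 41 + 42 + 45).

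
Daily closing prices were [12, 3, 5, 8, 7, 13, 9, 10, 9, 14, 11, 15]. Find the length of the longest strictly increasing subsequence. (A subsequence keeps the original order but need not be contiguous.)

7

Let dp[i] be the length of the longest such subsequence ending at index i:
i:      1  2  3  4  5  6  7  8  9 10 11 12
a[i]:  12  3  5  8  7 13  9 10  9 14 11 15
dp:     1  1  2  3  3  4  4  5  4  6  6  7
Maximum dp value is 7.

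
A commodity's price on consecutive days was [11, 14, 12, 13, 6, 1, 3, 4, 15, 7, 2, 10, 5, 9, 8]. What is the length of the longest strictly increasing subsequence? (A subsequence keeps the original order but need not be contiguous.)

Let dp[i] be the length of the longest such subsequence ending at index i:
i:      1  2  3  4  5  6  7  8  9 10 11 12 13 14 15
a[i]:  11 14 12 13  6  1  3  4 15  7  2 10  5  9  8
dp:     1  2  2  3  1  1  2  3  4  4  2  5  4  5  5
Maximum dp value is 5.

5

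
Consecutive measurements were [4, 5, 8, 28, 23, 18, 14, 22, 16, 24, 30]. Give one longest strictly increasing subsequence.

Patience tails give the LIS length; then backtrack through the dp parents:
4 → extends → [4]
5 → extends → [4, 5]
8 → extends → [4, 5, 8]
28 → extends → [4, 5, 8, 28]
23 → replaces 28 → [4, 5, 8, 23]
18 → replaces 23 → [4, 5, 8, 18]
14 → replaces 18 → [4, 5, 8, 14]
22 → extends → [4, 5, 8, 14, 22]
16 → replaces 22 → [4, 5, 8, 14, 16]
24 → extends → [4, 5, 8, 14, 16, 24]
30 → extends → [4, 5, 8, 14, 16, 24, 30]
Length 7; one witness is 4, 5, 8, 18, 22, 24, 30.

4, 5, 8, 18, 22, 24, 30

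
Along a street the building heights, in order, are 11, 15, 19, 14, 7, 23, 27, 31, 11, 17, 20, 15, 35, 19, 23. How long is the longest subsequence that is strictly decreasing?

3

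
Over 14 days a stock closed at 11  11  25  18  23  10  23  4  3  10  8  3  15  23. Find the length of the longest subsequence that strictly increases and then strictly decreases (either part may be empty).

6

inc[i] = longest strictly increasing subsequence ending at i; dec[i] = longest strictly decreasing subsequence starting at i:
i:      1  2  3  4  5  6  7  8  9 10 11 12 13 14
a[i]:  11 11 25 18 23 10 23  4  3 10  8  3 15 23
inc:    1  1  2  2  3  1  3  1  1  2  2  1  3  4
dec:    4  4  5  4  4  3  4  2  1  3  2  1  1  1
Best peak at i=3 (value 25): inc=2, dec=5, length 2+5−1 = 6.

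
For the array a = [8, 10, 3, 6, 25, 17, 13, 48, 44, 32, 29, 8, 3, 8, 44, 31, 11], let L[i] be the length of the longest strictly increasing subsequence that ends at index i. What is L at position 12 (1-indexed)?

3

dp[i] = 1 + max{dp[j] : j<i, a[j]<a[i]} (or 1 if no such j):
i:      1  2  3  4  5  6  7  8  9 10 11 12 13 14 15 16 17
a[i]:   8 10  3  6 25 17 13 48 44 32 29  8  3  8 44 31 11
dp:     1  2  1  2  3  3  3  4  4  4  4  3  1  3  5  5  4
At index 12 the value is 3.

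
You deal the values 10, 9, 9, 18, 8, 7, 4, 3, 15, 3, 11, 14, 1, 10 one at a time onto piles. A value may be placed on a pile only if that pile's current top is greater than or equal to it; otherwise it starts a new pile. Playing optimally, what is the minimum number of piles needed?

3

Place each on the leftmost legal pile:
10 → new pile 1 (tops now [10])
9 → pile 1 (tops now [9])
9 → pile 1 (tops now [9])
18 → new pile 2 (tops now [9, 18])
8 → pile 1 (tops now [8, 18])
7 → pile 1 (tops now [7, 18])
4 → pile 1 (tops now [4, 18])
3 → pile 1 (tops now [3, 18])
15 → pile 2 (tops now [3, 15])
3 → pile 1 (tops now [3, 15])
11 → pile 2 (tops now [3, 11])
14 → new pile 3 (tops now [3, 11, 14])
1 → pile 1 (tops now [1, 11, 14])
10 → pile 2 (tops now [1, 10, 14])
Three piles.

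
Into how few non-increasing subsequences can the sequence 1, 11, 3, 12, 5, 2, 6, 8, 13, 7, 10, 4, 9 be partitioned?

The minimum number of non-increasing subsequences covering a sequence equals the length of its longest strictly increasing subsequence.
LIS length is 6 (e.g. 1, 3, 5, 6, 8, 13), so 6 piles are needed.

6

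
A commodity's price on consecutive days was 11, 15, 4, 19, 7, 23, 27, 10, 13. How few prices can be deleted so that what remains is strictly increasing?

Fewest deletions = n − (longest strictly increasing subsequence).
Patience tails:
11 → extends → [11]
15 → extends → [11, 15]
4 → replaces 11 → [4, 15]
19 → extends → [4, 15, 19]
7 → replaces 15 → [4, 7, 19]
23 → extends → [4, 7, 19, 23]
27 → extends → [4, 7, 19, 23, 27]
10 → replaces 19 → [4, 7, 10, 23, 27]
13 → replaces 23 → [4, 7, 10, 13, 27]
Longest strictly increasing subsequence has length 5, so deletions = 9 − 5 = 4.

4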